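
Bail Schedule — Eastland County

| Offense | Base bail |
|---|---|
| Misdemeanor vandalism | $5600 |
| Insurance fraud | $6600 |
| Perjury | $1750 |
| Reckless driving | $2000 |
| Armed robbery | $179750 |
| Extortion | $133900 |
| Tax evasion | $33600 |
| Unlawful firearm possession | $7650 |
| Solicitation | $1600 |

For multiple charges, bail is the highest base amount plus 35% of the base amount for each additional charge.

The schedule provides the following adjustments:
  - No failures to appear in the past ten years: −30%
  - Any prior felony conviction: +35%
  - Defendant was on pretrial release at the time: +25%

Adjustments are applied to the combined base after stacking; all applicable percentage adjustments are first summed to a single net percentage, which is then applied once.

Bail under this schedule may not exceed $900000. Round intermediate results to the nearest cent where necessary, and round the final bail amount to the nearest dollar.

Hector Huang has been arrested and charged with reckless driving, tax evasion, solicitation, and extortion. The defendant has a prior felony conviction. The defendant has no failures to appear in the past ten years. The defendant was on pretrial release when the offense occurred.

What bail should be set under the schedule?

Base amounts from the schedule: reckless driving $2000; tax evasion $33600; solicitation $1600; extortion $133900.
Stacking rule: highest base plus 35% of each additional charge. Highest is extortion at $133900. Additional: $2000 × 35% = $700; $33600 × 35% = $11760; $1600 × 35% = $560. Combined base = $133900 + $13020 = $146920.
Net percentage adjustment: −30% +35% +25% = +30%. $146920 × 1.3 = $190996.
$190996 is within the $900000 maximum.

$190996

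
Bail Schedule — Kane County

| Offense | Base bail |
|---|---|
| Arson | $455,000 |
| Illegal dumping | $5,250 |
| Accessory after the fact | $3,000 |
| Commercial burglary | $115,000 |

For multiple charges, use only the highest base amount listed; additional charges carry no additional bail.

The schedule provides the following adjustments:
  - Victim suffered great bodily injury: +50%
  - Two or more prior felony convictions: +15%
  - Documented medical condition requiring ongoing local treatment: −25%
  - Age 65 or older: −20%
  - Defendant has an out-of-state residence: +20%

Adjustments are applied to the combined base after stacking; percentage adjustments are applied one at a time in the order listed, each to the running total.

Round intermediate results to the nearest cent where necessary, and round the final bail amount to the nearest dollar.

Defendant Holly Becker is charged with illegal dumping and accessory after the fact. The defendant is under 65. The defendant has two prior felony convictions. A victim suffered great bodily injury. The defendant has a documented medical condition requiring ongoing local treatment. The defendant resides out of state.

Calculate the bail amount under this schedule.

$8,151

Base amounts from the schedule: illegal dumping $5,250; accessory after the fact $3,000.
Stacking rule: use the highest base only. Highest is illegal dumping at $5,250. Combined base = $5,250.
Victim suffered great bodily injury (+50%): $5,250 × 1.5 = $7,875.
Two or more prior felony convictions (+15%): $7,875 × 1.15 = $9,056.25.
Documented medical condition requiring ongoing local treatment (−25%): $9,056.25 × 0.75 = $6,792.19.
Defendant has an out-of-state residence (+20%): $6,792.19 × 1.2 = $8,150.63.
Rounded to the nearest dollar: $8,151.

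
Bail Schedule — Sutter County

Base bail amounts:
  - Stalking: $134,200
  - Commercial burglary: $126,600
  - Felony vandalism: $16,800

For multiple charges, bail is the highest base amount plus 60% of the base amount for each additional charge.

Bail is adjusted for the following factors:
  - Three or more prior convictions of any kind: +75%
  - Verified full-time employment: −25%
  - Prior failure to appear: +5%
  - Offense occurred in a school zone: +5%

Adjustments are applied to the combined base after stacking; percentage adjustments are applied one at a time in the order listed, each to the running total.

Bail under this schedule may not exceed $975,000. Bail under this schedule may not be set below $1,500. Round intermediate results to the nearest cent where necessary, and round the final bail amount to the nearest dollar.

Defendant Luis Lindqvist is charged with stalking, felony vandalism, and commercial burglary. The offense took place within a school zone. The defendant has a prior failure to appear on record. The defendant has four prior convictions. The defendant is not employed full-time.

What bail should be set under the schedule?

Base amounts from the schedule: stalking $134,200; felony vandalism $16,800; commercial burglary $126,600.
Stacking rule: highest base plus 60% of each additional charge. Highest is stalking at $134,200. Additional: $16,800 × 60% = $10,080; $126,600 × 60% = $75,960. Combined base = $134,200 + $86,040 = $220,240.
Three or more prior convictions of any kind (+75%): $220,240 × 1.75 = $385,420.
Prior failure to appear (+5%): $385,420 × 1.05 = $404,691.
Offense occurred in a school zone (+5%): $404,691 × 1.05 = $424,925.55.
$424,925.55 is within the $975,000 maximum.
$424,925.55 is at or above the $1,500 minimum.
Rounded to the nearest dollar: $424,926.

$424,926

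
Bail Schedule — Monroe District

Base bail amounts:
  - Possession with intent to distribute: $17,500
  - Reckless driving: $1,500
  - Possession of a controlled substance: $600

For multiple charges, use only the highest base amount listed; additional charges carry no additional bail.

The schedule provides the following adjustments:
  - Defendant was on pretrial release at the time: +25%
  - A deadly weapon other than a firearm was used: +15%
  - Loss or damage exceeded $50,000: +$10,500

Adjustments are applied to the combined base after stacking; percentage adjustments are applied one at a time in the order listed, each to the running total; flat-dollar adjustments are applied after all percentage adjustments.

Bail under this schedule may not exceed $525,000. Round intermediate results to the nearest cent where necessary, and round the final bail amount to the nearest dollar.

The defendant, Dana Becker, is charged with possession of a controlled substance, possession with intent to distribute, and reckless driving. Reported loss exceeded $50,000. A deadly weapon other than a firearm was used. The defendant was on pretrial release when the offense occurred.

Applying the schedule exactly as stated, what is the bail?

Base amounts from the schedule: possession of a controlled substance $600; possession with intent to distribute $17,500; reckless driving $1,500.
Stacking rule: use the highest base only. Highest is possession with intent to distribute at $17,500. Combined base = $17,500.
Defendant was on pretrial release at the time (+25%): $17,500 × 1.25 = $21,875.
A deadly weapon other than a firearm was used (+15%): $21,875 × 1.15 = $25,156.25.
Loss or damage exceeded $50,000 (+$10,500 flat): $25,156.25 + $10,500 = $35,656.25.
$35,656.25 is within the $525,000 maximum.
Rounded to the nearest dollar: $35,656.

$35,656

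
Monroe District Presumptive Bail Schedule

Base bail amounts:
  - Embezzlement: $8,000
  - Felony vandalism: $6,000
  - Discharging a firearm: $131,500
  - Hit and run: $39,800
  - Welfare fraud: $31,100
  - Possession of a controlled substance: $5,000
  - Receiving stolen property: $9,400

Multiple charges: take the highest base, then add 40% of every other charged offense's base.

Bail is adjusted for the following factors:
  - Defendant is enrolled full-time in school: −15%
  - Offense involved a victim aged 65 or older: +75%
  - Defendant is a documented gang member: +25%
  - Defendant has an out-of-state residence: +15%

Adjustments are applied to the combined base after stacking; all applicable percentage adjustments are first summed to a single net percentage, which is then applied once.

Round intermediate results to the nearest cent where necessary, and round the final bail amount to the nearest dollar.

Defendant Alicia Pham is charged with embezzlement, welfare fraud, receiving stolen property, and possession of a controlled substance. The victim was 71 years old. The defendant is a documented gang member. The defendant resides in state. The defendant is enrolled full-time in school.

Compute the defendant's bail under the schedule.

$74,111

Base amounts from the schedule: embezzlement $8,000; welfare fraud $31,100; receiving stolen property $9,400; possession of a controlled substance $5,000.
Stacking rule: highest base plus 40% of each additional charge. Highest is welfare fraud at $31,100. Additional: $8,000 × 40% = $3,200; $9,400 × 40% = $3,760; $5,000 × 40% = $2,000. Combined base = $31,100 + $8,960 = $40,060.
Net percentage adjustment: −15% +75% +25% = +85%. $40,060 × 1.85 = $74,111.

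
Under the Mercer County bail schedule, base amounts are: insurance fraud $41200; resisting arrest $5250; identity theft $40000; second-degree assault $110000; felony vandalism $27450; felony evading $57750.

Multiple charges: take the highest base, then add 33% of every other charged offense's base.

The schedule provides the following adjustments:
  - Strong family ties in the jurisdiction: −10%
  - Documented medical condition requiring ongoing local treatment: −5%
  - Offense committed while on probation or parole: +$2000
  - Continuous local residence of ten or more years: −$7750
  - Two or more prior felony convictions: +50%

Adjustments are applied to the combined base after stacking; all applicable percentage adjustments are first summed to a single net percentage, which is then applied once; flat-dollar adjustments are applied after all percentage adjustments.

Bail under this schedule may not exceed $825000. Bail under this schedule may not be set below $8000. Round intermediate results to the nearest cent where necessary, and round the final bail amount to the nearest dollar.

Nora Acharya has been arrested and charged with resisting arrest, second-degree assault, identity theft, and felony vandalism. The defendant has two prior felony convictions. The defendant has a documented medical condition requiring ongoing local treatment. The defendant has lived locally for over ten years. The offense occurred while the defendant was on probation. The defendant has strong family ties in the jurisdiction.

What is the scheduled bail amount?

$175138

Base amounts from the schedule: resisting arrest $5250; second-degree assault $110000; identity theft $40000; felony vandalism $27450.
Stacking rule: highest base plus 33% of each additional charge. Highest is second-degree assault at $110000. Additional: $5250 × 33% = $1732.50; $40000 × 33% = $13200; $27450 × 33% = $9058.50. Combined base = $110000 + $23991 = $133991.
Net percentage adjustment: −10% −5% +50% = +35%. $133991 × 1.35 = $180887.85.
Offense committed while on probation or parole (+$2000 flat): $180887.85 + $2000 = $182887.85.
Continuous local residence of ten or more years (−$7750 flat): $182887.85 − $7750 = $175137.85.
$175137.85 is within the $825000 maximum.
$175137.85 is at or above the $8000 minimum.
Rounded to the nearest dollar: $175138.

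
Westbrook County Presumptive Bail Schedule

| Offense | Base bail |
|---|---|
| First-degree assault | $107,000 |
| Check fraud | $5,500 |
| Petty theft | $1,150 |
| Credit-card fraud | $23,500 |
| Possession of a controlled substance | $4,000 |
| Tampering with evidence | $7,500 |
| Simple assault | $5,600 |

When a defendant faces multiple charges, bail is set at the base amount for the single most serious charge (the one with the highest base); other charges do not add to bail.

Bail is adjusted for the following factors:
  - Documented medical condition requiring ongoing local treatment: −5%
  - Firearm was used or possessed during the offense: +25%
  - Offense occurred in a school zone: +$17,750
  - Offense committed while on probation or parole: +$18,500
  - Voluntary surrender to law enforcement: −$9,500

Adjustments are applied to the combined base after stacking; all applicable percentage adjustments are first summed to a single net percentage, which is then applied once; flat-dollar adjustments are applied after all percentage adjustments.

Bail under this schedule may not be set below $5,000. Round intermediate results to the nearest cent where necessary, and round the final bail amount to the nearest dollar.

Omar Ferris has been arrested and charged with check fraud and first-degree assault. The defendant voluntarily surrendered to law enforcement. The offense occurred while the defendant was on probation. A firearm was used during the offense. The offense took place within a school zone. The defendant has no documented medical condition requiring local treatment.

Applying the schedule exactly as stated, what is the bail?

$160,500

Base amounts from the schedule: check fraud $5,500; first-degree assault $107,000.
Stacking rule: use the highest base only. Highest is first-degree assault at $107,000. Combined base = $107,000.
Firearm was used or possessed during the offense (+25%): $107,000 × 1.25 = $133,750.
Offense occurred in a school zone (+$17,750 flat): $133,750 + $17,750 = $151,500.
Offense committed while on probation or parole (+$18,500 flat): $151,500 + $18,500 = $170,000.
Voluntary surrender to law enforcement (−$9,500 flat): $170,000 − $9,500 = $160,500.
$160,500 is at or above the $5,000 minimum.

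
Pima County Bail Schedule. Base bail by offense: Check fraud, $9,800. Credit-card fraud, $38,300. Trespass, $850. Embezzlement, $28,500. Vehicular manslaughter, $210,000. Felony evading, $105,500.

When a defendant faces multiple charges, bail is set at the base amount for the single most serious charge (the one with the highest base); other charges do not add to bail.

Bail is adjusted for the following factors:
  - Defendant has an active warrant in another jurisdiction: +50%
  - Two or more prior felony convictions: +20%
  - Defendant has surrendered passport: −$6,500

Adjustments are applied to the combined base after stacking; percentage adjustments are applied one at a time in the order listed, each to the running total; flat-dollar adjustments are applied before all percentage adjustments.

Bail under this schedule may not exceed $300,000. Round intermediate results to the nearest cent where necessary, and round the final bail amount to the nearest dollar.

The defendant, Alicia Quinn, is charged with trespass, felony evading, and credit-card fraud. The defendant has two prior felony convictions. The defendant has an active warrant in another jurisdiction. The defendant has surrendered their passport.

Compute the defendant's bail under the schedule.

$178,200

Base amounts from the schedule: trespass $850; felony evading $105,500; credit-card fraud $38,300.
Stacking rule: use the highest base only. Highest is felony evading at $105,500. Combined base = $105,500.
Defendant has surrendered passport (−$6,500 flat): $105,500 − $6,500 = $99,000.
Defendant has an active warrant in another jurisdiction (+50%): $99,000 × 1.5 = $148,500.
Two or more prior felony convictions (+20%): $148,500 × 1.2 = $178,200.
$178,200 is within the $300,000 maximum.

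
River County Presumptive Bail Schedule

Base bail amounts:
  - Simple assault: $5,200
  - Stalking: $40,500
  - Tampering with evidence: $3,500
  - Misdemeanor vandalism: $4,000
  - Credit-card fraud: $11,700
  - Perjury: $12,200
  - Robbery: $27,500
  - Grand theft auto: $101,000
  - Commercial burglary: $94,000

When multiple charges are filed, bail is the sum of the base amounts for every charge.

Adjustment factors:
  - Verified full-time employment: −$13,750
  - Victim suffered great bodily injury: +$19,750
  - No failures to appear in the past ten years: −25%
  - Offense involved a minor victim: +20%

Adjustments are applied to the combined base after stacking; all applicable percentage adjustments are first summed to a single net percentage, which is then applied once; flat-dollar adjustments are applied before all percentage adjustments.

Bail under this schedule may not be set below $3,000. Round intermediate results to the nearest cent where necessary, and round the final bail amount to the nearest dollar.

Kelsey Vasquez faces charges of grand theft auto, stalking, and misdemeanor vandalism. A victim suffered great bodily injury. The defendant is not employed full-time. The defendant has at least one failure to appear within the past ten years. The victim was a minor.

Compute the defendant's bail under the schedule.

$198,300

Base amounts from the schedule: grand theft auto $101,000; stalking $40,500; misdemeanor vandalism $4,000.
Stacking rule: sum of all bases. $101,000 + $40,500 + $4,000 = $145,500.
Victim suffered great bodily injury (+$19,750 flat): $145,500 + $19,750 = $165,250.
Offense involved a minor victim (+20%): $165,250 × 1.2 = $198,300.
$198,300 is at or above the $3,000 minimum.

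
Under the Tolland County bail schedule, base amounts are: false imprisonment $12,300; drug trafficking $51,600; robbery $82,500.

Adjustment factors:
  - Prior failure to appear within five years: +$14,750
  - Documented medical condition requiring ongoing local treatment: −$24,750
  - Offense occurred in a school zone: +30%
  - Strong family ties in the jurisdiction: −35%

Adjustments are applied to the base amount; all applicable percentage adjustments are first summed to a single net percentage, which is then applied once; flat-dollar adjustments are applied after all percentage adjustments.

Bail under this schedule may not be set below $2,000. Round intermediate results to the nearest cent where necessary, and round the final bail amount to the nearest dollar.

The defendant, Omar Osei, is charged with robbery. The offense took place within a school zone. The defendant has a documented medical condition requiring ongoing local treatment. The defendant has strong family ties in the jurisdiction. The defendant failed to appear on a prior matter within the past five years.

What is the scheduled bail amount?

Base amounts from the schedule: robbery $82,500.
Single charge. Combined base = $82,500.
Net percentage adjustment: +30% −35% = −5%. $82,500 × 0.95 = $78,375.
Prior failure to appear within five years (+$14,750 flat): $78,375 + $14,750 = $93,125.
Documented medical condition requiring ongoing local treatment (−$24,750 flat): $93,125 − $24,750 = $68,375.
$68,375 is at or above the $2,000 minimum.

$68,375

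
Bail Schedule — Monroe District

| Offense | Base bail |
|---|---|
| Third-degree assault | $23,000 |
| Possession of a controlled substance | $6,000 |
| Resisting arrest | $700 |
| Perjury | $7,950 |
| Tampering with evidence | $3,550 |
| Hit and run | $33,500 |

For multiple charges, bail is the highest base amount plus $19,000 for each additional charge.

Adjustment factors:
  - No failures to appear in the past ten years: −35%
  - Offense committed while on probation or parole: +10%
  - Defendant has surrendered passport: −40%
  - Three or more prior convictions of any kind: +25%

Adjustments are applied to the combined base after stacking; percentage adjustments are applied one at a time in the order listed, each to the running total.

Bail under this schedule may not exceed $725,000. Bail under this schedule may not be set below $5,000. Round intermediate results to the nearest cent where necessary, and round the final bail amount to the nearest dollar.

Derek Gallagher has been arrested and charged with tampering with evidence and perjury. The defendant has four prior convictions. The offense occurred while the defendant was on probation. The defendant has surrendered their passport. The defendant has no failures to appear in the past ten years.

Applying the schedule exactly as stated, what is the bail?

Base amounts from the schedule: tampering with evidence $3,550; perjury $7,950.
Stacking rule: highest base plus $19,000 per additional charge. Highest is perjury at $7,950; 1 additional charge → +$19,000. Combined base = $26,950.
No failures to appear in the past ten years (−35%): $26,950 × 0.65 = $17,517.50.
Offense committed while on probation or parole (+10%): $17,517.50 × 1.1 = $19,269.25.
Defendant has surrendered passport (−40%): $19,269.25 × 0.6 = $11,561.55.
Three or more prior convictions of any kind (+25%): $11,561.55 × 1.25 = $14,451.94.
$14,451.94 is within the $725,000 maximum.
$14,451.94 is at or above the $5,000 minimum.
Rounded to the nearest dollar: $14,452.

$14,452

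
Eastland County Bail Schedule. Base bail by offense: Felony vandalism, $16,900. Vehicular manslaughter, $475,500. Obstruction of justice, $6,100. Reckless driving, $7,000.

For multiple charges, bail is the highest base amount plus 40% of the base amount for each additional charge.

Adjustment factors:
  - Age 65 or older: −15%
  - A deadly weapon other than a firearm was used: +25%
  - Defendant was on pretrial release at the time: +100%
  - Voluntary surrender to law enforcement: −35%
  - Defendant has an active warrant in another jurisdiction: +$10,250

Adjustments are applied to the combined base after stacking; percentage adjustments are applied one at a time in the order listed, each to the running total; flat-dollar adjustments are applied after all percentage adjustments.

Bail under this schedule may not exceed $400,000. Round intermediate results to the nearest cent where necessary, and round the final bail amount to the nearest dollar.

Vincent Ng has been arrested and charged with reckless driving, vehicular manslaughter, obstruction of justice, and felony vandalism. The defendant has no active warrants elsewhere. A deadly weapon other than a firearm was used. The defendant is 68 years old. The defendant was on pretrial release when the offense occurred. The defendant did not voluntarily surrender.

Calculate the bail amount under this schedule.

$400,000

Base amounts from the schedule: reckless driving $7,000; vehicular manslaughter $475,500; obstruction of justice $6,100; felony vandalism $16,900.
Stacking rule: highest base plus 40% of each additional charge. Highest is vehicular manslaughter at $475,500. Additional: $7,000 × 40% = $2,800; $6,100 × 40% = $2,440; $16,900 × 40% = $6,760. Combined base = $475,500 + $12,000 = $487,500.
Age 65 or older (−15%): $487,500 × 0.85 = $414,375.
A deadly weapon other than a firearm was used (+25%): $414,375 × 1.25 = $517,968.75.
Defendant was on pretrial release at the time (+100%): $517,968.75 × 2 = $1,035,937.50.
Result $1,035,937.50 exceeds the maximum of $400,000; bail is capped at $400,000.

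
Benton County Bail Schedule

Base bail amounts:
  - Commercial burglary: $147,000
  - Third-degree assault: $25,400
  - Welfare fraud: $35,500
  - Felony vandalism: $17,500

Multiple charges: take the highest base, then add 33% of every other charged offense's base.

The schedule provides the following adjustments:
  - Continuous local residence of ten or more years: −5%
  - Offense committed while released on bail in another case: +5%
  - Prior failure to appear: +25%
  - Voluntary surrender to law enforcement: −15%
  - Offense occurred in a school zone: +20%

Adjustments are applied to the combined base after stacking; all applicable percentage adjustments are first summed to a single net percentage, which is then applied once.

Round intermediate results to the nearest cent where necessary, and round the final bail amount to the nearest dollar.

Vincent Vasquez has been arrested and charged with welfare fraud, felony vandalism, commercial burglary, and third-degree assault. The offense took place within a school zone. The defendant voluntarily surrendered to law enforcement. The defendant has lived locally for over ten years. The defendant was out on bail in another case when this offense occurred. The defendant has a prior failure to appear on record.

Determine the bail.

Base amounts from the schedule: welfare fraud $35,500; felony vandalism $17,500; commercial burglary $147,000; third-degree assault $25,400.
Stacking rule: highest base plus 33% of each additional charge. Highest is commercial burglary at $147,000. Additional: $35,500 × 33% = $11,715; $17,500 × 33% = $5,775; $25,400 × 33% = $8,382. Combined base = $147,000 + $25,872 = $172,872.
Net percentage adjustment: −5% +5% +25% −15% +20% = +30%. $172,872 × 1.3 = $224,733.60.
Rounded to the nearest dollar: $224,734.

$224,734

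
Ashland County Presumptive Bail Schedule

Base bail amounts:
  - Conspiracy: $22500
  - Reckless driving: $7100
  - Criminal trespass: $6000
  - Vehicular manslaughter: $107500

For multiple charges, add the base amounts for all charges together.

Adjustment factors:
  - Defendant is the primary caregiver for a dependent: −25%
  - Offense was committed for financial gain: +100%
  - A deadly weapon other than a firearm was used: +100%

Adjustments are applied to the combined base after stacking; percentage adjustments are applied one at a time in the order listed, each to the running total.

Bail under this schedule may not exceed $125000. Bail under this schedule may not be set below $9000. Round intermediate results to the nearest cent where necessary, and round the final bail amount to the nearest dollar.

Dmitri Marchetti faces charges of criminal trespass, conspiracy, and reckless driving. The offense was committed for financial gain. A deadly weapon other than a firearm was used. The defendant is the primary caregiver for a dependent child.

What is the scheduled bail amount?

$106800

Base amounts from the schedule: criminal trespass $6000; conspiracy $22500; reckless driving $7100.
Stacking rule: sum of all bases. $6000 + $22500 + $7100 = $35600.
Defendant is the primary caregiver for a dependent (−25%): $35600 × 0.75 = $26700.
Offense was committed for financial gain (+100%): $26700 × 2 = $53400.
A deadly weapon other than a firearm was used (+100%): $53400 × 2 = $106800.
$106800 is within the $125000 maximum.
$106800 is at or above the $9000 minimum.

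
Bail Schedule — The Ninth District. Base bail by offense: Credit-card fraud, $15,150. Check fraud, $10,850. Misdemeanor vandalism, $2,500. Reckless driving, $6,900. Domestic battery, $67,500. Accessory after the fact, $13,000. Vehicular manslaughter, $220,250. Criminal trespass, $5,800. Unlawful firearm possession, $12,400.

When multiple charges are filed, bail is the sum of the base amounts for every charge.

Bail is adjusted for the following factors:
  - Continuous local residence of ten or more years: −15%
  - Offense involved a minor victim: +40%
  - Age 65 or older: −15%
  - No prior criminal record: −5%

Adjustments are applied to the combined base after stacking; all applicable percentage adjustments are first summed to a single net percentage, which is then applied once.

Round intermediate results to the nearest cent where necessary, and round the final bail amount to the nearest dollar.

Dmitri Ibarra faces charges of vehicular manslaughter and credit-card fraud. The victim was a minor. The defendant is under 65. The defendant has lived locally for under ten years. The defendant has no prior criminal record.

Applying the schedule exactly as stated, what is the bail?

$317,790

Base amounts from the schedule: vehicular manslaughter $220,250; credit-card fraud $15,150.
Stacking rule: sum of all bases. $220,250 + $15,150 = $235,400.
Net percentage adjustment: +40% −5% = +35%. $235,400 × 1.35 = $317,790.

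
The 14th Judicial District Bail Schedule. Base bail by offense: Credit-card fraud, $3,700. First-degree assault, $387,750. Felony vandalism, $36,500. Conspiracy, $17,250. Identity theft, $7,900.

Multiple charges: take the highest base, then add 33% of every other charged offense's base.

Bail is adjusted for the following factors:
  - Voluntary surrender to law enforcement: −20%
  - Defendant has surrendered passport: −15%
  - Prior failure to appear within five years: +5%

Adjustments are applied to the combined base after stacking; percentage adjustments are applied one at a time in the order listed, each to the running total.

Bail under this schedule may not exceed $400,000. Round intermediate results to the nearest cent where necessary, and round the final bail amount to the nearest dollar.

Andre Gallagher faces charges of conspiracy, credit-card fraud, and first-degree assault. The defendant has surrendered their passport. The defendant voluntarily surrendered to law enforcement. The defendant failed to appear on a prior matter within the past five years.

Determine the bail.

Base amounts from the schedule: conspiracy $17,250; credit-card fraud $3,700; first-degree assault $387,750.
Stacking rule: highest base plus 33% of each additional charge. Highest is first-degree assault at $387,750. Additional: $17,250 × 33% = $5,692.50; $3,700 × 33% = $1,221. Combined base = $387,750 + $6,913.50 = $394,663.50.
Voluntary surrender to law enforcement (−20%): $394,663.50 × 0.8 = $315,730.80.
Defendant has surrendered passport (−15%): $315,730.80 × 0.85 = $268,371.18.
Prior failure to appear within five years (+5%): $268,371.18 × 1.05 = $281,789.74.
$281,789.74 is within the $400,000 maximum.
Rounded to the nearest dollar: $281,790.

$281,790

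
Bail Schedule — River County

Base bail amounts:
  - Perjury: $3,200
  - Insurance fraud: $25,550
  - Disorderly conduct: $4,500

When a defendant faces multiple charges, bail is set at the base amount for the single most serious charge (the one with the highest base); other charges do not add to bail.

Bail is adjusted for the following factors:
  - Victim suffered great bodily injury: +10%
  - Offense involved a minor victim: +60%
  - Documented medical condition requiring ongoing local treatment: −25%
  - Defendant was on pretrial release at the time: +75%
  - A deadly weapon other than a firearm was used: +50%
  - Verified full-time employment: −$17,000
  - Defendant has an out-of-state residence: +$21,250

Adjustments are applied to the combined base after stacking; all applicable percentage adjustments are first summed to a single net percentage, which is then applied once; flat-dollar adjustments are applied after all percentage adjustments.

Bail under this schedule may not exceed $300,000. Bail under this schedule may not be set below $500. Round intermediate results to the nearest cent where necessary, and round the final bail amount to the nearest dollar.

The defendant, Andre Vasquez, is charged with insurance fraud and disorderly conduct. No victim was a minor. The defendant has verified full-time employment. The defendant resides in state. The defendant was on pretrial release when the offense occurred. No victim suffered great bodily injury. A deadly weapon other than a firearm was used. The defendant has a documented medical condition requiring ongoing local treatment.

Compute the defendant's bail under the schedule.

$34,100

Base amounts from the schedule: insurance fraud $25,550; disorderly conduct $4,500.
Stacking rule: use the highest base only. Highest is insurance fraud at $25,550. Combined base = $25,550.
Net percentage adjustment: −25% +75% +50% = +100%. $25,550 × 2 = $51,100.
Verified full-time employment (−$17,000 flat): $51,100 − $17,000 = $34,100.
$34,100 is within the $300,000 maximum.
$34,100 is at or above the $500 minimum.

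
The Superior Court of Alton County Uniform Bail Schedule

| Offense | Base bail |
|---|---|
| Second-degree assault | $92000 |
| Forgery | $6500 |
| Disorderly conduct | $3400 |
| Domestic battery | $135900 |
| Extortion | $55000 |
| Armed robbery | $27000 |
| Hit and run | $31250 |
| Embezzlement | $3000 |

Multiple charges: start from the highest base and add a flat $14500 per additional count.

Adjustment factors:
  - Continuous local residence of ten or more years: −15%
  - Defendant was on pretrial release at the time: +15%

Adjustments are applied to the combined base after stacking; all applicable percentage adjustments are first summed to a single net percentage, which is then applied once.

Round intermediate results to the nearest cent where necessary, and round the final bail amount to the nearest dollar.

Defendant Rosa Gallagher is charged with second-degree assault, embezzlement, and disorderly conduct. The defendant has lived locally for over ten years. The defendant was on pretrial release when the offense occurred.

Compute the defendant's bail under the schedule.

$121000

Base amounts from the schedule: second-degree assault $92000; embezzlement $3000; disorderly conduct $3400.
Stacking rule: highest base plus $14500 per additional charge. Highest is second-degree assault at $92000; 2 additional charges → +$29000. Combined base = $121000.
Net percentage adjustment: −15% +15% = +0%. $121000 × 1 = $121000.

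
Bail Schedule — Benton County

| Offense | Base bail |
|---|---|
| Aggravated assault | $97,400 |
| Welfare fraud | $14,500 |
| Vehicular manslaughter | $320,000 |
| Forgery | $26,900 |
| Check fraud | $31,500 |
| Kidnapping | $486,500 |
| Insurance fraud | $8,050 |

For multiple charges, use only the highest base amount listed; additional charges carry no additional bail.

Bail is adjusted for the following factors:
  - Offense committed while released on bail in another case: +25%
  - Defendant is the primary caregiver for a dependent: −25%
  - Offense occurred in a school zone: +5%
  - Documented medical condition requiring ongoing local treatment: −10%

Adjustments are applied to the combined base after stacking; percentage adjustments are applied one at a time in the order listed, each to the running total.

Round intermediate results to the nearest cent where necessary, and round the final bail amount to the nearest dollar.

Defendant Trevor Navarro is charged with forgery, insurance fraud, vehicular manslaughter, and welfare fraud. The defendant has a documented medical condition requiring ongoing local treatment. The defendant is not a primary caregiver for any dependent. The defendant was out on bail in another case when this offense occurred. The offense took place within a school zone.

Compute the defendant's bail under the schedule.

Base amounts from the schedule: forgery $26,900; insurance fraud $8,050; vehicular manslaughter $320,000; welfare fraud $14,500.
Stacking rule: use the highest base only. Highest is vehicular manslaughter at $320,000. Combined base = $320,000.
Offense committed while released on bail in another case (+25%): $320,000 × 1.25 = $400,000.
Offense occurred in a school zone (+5%): $400,000 × 1.05 = $420,000.
Documented medical condition requiring ongoing local treatment (−10%): $420,000 × 0.9 = $378,000.

$378,000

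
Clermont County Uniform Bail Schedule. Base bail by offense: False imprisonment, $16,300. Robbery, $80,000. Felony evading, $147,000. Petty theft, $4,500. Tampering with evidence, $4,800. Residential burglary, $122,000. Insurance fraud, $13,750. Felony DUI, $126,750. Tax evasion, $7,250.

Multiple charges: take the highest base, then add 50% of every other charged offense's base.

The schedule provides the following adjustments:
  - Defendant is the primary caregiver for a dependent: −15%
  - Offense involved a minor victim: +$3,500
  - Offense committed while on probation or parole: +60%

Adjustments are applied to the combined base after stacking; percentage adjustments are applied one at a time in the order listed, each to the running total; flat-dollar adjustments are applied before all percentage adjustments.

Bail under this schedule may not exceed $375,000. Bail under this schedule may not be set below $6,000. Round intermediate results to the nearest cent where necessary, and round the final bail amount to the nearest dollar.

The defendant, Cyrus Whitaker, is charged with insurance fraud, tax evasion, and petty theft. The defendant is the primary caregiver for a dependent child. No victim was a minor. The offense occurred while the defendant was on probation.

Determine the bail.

Base amounts from the schedule: insurance fraud $13,750; tax evasion $7,250; petty theft $4,500.
Stacking rule: highest base plus 50% of each additional charge. Highest is insurance fraud at $13,750. Additional: $7,250 × 50% = $3,625; $4,500 × 50% = $2,250. Combined base = $13,750 + $5,875 = $19,625.
Defendant is the primary caregiver for a dependent (−15%): $19,625 × 0.85 = $16,681.25.
Offense committed while on probation or parole (+60%): $16,681.25 × 1.6 = $26,690.
$26,690 is within the $375,000 maximum.
$26,690 is at or above the $6,000 minimum.

$26,690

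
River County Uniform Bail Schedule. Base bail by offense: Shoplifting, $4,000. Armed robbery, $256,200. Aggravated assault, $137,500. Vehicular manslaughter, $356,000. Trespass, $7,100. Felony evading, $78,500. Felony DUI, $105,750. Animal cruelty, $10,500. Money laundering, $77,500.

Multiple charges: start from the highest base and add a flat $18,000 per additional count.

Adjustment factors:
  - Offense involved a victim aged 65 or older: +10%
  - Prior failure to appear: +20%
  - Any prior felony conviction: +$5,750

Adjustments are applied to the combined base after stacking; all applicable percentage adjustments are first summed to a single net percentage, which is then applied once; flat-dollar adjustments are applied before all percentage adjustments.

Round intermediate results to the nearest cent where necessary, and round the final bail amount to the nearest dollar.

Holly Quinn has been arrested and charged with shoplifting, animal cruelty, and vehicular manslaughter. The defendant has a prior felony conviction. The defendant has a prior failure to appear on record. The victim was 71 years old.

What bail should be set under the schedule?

$517,075

Base amounts from the schedule: shoplifting $4,000; animal cruelty $10,500; vehicular manslaughter $356,000.
Stacking rule: highest base plus $18,000 per additional charge. Highest is vehicular manslaughter at $356,000; 2 additional charges → +$36,000. Combined base = $392,000.
Any prior felony conviction (+$5,750 flat): $392,000 + $5,750 = $397,750.
Net percentage adjustment: +10% +20% = +30%. $397,750 × 1.3 = $517,075.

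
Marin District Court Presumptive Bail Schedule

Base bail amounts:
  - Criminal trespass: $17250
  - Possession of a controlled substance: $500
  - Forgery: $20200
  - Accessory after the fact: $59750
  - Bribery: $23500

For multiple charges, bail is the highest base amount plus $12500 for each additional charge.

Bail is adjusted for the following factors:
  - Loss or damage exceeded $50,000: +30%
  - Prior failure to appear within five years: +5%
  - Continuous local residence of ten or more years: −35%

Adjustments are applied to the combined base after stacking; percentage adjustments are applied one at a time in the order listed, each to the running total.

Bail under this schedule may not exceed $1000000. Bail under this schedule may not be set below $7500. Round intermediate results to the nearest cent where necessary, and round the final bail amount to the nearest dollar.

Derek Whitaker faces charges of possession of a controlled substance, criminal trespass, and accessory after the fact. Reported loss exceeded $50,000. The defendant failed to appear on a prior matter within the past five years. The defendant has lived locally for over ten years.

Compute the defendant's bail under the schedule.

Base amounts from the schedule: possession of a controlled substance $500; criminal trespass $17250; accessory after the fact $59750.
Stacking rule: highest base plus $12500 per additional charge. Highest is accessory after the fact at $59750; 2 additional charges → +$25000. Combined base = $84750.
Loss or damage exceeded $50,000 (+30%): $84750 × 1.3 = $110175.
Prior failure to appear within five years (+5%): $110175 × 1.05 = $115683.75.
Continuous local residence of ten or more years (−35%): $115683.75 × 0.65 = $75194.44.
$75194.44 is within the $1000000 maximum.
$75194.44 is at or above the $7500 minimum.
Rounded to the nearest dollar: $75194.

$75194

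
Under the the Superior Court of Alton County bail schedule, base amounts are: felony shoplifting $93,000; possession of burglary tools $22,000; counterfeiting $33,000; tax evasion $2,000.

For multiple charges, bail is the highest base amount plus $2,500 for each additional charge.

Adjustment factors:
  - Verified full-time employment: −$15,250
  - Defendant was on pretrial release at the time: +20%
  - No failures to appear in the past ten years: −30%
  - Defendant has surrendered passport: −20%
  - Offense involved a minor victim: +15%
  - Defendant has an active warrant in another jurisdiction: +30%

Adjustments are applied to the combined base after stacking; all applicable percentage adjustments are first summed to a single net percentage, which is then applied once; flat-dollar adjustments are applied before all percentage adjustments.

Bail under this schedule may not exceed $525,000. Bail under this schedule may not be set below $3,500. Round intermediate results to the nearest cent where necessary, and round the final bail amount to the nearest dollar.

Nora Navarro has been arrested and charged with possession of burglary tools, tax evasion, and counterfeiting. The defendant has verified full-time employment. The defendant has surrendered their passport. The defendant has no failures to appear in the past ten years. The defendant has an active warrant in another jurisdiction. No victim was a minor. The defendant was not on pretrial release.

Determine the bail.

$18,200

Base amounts from the schedule: possession of burglary tools $22,000; tax evasion $2,000; counterfeiting $33,000.
Stacking rule: highest base plus $2,500 per additional charge. Highest is counterfeiting at $33,000; 2 additional charges → +$5,000. Combined base = $38,000.
Verified full-time employment (−$15,250 flat): $38,000 − $15,250 = $22,750.
Net percentage adjustment: −30% −20% +30% = −20%. $22,750 × 0.8 = $18,200.
$18,200 is within the $525,000 maximum.
$18,200 is at or above the $3,500 minimum.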